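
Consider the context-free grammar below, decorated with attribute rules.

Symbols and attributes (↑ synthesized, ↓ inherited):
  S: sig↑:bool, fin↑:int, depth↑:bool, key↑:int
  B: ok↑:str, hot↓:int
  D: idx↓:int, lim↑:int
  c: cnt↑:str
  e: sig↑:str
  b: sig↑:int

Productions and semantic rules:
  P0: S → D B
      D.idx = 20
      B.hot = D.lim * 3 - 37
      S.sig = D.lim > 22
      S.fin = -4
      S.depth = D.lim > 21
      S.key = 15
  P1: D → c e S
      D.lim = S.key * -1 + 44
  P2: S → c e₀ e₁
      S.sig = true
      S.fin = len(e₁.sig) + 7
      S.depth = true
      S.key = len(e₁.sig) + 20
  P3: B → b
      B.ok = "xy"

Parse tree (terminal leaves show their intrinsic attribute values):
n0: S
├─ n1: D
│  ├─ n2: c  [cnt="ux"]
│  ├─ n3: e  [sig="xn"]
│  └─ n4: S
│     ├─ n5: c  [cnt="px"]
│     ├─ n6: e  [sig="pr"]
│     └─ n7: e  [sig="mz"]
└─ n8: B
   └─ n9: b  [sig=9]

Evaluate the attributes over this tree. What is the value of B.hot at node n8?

29

1. n1.idx = 20  [20]
2. n2.cnt = "ux"  [terminal]
3. n3.sig = "xn"  [terminal]
4. n5.cnt = "px"  [terminal]
5. n6.sig = "pr"  [terminal]
6. n7.sig = "mz"  [terminal]
7. n4.sig = true  [true]
8. n4.fin = 9  [len(e₁.sig) + 7]
9. n4.depth = true  [true]
10. n4.key = 22  [len(e₁.sig) + 20]
11. n1.lim = 22  [S.key * -1 + 44]
12. n8.hot = 29  [D.lim * 3 - 37]
13. n9.sig = 9  [terminal]
14. n8.ok = "xy"  ["xy"]
15. n0.sig = false  [D.lim > 22]
16. n0.fin = -4  [-4]
17. n0.depth = true  [D.lim > 21]
18. n0.key = 15  [15]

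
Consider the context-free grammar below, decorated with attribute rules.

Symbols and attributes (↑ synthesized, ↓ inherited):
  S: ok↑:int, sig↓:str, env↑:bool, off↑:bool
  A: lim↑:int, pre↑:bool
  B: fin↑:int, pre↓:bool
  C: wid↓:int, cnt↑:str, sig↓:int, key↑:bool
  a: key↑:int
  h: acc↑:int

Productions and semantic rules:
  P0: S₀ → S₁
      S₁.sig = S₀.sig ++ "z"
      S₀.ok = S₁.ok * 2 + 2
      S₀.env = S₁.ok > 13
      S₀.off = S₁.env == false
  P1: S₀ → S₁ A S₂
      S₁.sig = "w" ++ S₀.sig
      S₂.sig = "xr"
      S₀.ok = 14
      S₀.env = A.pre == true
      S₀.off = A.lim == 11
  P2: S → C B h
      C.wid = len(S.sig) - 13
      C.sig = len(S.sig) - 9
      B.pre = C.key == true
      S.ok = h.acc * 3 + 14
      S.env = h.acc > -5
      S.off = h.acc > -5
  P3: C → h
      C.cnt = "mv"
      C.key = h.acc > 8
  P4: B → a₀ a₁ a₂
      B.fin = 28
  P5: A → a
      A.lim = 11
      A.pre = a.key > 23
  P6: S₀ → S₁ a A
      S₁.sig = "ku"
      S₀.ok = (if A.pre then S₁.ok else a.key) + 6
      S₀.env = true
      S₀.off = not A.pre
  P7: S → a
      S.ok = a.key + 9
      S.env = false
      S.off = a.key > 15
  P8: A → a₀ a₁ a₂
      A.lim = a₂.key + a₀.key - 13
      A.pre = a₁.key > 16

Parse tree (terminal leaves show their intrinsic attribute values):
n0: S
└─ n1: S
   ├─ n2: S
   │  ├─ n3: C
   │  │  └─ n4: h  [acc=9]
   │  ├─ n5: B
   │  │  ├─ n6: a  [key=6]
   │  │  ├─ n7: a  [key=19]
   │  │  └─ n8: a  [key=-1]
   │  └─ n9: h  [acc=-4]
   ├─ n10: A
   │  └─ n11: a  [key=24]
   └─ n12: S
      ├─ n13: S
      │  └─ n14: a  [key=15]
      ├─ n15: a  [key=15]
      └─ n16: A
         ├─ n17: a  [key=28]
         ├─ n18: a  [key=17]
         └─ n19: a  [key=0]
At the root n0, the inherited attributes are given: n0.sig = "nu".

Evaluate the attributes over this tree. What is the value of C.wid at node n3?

-9

1. n0.sig = "nu"  [given at root]
2. n1.sig = "nuz"  [S₀.sig ++ "z"]
3. n2.sig = "wnuz"  ["w" ++ S₀.sig]
4. n3.wid = -9  [len(S.sig) - 13]
5. n3.sig = -5  [len(S.sig) - 9]
6. n4.acc = 9  [terminal]
7. n3.cnt = "mv"  ["mv"]
8. n3.key = true  [h.acc > 8]
9. n5.pre = true  [C.key == true]
10. n6.key = 6  [terminal]
11. n7.key = 19  [terminal]
12. n8.key = -1  [terminal]
13. n5.fin = 28  [28]
14. n9.acc = -4  [terminal]
15. n2.ok = 2  [h.acc * 3 + 14]
16. n2.env = true  [h.acc > -5]
17. n2.off = true  [h.acc > -5]
18. n11.key = 24  [terminal]
19. n10.lim = 11  [11]
20. n10.pre = true  [a.key > 23]
21. n12.sig = "xr"  ["xr"]
22. n13.sig = "ku"  ["ku"]
23. n14.key = 15  [terminal]
24. n13.ok = 24  [a.key + 9]
25. n13.env = false  [false]
26. n13.off = false  [a.key > 15]
27. n15.key = 15  [terminal]
28. n17.key = 28  [terminal]
29. n18.key = 17  [terminal]
30. n19.key = 0  [terminal]
31. n16.lim = 15  [a₂.key + a₀.key - 13]
32. n16.pre = true  [a₁.key > 16]
33. n12.ok = 30  [(if A.pre then S₁.ok else a.key) + 6]
34. n12.env = true  [true]
35. n12.off = false  [not A.pre]
36. n1.ok = 14  [14]
37. n1.env = true  [A.pre == true]
38. n1.off = true  [A.lim == 11]
39. n0.ok = 30  [S₁.ok * 2 + 2]
40. n0.env = true  [S₁.ok > 13]
41. n0.off = false  [S₁.env == false]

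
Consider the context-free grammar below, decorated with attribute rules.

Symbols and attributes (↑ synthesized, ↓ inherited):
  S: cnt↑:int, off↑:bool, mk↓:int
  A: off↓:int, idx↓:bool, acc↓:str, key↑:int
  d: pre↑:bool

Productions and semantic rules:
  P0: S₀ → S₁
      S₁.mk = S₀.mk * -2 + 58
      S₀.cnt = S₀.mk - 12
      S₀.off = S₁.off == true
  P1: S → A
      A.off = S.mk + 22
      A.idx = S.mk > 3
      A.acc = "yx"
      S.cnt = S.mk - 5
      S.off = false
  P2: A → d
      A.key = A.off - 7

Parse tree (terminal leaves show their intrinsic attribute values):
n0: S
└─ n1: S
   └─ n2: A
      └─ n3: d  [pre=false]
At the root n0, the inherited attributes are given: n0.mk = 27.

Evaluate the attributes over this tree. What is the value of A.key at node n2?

19

1. n0.mk = 27  [given at root]
2. n1.mk = 4  [S₀.mk * -2 + 58]
3. n2.off = 26  [S.mk + 22]
4. n2.idx = true  [S.mk > 3]
5. n2.acc = "yx"  ["yx"]
6. n3.pre = false  [terminal]
7. n2.key = 19  [A.off - 7]
8. n1.cnt = -1  [S.mk - 5]
9. n1.off = false  [false]
10. n0.cnt = 15  [S₀.mk - 12]
11. n0.off = false  [S₁.off == true]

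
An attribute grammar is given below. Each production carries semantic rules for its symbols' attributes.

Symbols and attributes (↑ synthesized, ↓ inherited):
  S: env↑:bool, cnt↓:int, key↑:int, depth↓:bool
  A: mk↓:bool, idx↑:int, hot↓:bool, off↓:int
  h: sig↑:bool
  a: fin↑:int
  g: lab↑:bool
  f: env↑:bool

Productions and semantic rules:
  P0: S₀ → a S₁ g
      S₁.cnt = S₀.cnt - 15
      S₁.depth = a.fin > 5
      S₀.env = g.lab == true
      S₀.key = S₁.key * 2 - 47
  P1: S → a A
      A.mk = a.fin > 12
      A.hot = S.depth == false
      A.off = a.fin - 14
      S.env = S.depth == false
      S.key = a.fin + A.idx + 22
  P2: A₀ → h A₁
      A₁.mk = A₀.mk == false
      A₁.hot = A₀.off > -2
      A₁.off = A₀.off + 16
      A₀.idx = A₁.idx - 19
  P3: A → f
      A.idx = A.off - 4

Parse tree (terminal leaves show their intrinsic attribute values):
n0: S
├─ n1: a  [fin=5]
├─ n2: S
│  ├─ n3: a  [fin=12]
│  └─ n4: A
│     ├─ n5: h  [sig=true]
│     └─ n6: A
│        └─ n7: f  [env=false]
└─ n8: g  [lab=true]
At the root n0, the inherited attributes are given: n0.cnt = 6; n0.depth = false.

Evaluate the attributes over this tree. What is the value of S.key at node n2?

25

1. n0.cnt = 6  [given at root]
2. n0.depth = false  [given at root]
3. n1.fin = 5  [terminal]
4. n2.cnt = -9  [S₀.cnt - 15]
5. n2.depth = false  [a.fin > 5]
6. n3.fin = 12  [terminal]
7. n4.mk = false  [a.fin > 12]
8. n4.hot = true  [S.depth == false]
9. n4.off = -2  [a.fin - 14]
10. n5.sig = true  [terminal]
11. n6.mk = true  [A₀.mk == false]
12. n6.hot = false  [A₀.off > -2]
13. n6.off = 14  [A₀.off + 16]
14. n7.env = false  [terminal]
15. n6.idx = 10  [A.off - 4]
16. n4.idx = -9  [A₁.idx - 19]
17. n2.env = true  [S.depth == false]
18. n2.key = 25  [a.fin + A.idx + 22]
19. n8.lab = true  [terminal]
20. n0.env = true  [g.lab == true]
21. n0.key = 3  [S₁.key * 2 - 47]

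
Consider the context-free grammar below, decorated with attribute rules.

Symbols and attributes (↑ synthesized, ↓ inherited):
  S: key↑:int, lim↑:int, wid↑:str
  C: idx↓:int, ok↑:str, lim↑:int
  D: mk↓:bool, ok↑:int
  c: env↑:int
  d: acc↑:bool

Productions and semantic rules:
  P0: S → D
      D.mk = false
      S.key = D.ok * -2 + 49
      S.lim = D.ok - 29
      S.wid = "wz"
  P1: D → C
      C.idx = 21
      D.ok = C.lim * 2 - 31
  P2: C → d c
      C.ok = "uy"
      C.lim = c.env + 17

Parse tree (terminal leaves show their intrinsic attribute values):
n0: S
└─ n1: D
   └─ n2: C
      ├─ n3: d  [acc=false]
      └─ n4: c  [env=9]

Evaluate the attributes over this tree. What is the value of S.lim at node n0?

-8

1. n1.mk = false  [false]
2. n2.idx = 21  [21]
3. n3.acc = false  [terminal]
4. n4.env = 9  [terminal]
5. n2.ok = "uy"  ["uy"]
6. n2.lim = 26  [c.env + 17]
7. n1.ok = 21  [C.lim * 2 - 31]
8. n0.key = 7  [D.ok * -2 + 49]
9. n0.lim = -8  [D.ok - 29]
10. n0.wid = "wz"  ["wz"]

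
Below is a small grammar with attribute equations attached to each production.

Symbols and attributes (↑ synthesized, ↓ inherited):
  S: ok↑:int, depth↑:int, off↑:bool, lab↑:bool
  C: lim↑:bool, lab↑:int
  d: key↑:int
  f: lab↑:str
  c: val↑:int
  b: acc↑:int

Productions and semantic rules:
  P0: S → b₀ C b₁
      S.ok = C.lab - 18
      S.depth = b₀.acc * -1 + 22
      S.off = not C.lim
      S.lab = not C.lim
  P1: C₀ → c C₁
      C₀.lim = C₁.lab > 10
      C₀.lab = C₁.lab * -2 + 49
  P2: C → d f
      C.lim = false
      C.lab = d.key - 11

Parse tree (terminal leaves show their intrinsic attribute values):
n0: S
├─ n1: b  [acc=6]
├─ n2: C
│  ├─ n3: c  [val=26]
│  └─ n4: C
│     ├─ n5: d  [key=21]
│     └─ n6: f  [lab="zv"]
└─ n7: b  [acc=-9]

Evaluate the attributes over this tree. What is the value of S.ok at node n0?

1. n1.acc = 6  [terminal]
2. n3.val = 26  [terminal]
3. n5.key = 21  [terminal]
4. n6.lab = "zv"  [terminal]
5. n4.lim = false  [false]
6. n4.lab = 10  [d.key - 11]
7. n2.lim = false  [C₁.lab > 10]
8. n2.lab = 29  [C₁.lab * -2 + 49]
9. n7.acc = -9  [terminal]
10. n0.ok = 11  [C.lab - 18]
11. n0.depth = 16  [b₀.acc * -1 + 22]
12. n0.off = true  [not C.lim]
13. n0.lab = true  [not C.lim]

11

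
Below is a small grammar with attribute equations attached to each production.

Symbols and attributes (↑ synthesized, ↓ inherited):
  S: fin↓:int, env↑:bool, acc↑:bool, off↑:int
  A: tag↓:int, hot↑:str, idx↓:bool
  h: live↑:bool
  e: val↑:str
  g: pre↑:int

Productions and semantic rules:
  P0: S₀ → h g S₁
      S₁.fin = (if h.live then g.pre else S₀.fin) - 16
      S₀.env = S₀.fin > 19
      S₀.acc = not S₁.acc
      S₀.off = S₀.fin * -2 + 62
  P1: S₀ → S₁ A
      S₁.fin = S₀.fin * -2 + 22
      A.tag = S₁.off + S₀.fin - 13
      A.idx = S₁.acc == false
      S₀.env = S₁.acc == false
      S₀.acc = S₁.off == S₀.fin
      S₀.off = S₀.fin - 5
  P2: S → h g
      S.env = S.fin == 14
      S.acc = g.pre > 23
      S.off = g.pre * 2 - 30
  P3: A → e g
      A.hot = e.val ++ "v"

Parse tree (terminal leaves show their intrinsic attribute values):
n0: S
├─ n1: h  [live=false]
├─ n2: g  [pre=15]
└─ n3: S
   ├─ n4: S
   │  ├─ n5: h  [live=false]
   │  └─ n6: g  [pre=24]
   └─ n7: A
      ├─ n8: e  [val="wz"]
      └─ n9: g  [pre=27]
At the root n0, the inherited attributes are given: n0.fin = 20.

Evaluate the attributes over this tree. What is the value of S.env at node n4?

1. n0.fin = 20  [given at root]
2. n1.live = false  [terminal]
3. n2.pre = 15  [terminal]
4. n3.fin = 4  [(if h.live then g.pre else S₀.fin) - 16]
5. n4.fin = 14  [S₀.fin * -2 + 22]
6. n5.live = false  [terminal]
7. n6.pre = 24  [terminal]
8. n4.env = true  [S.fin == 14]
9. n4.acc = true  [g.pre > 23]
10. n4.off = 18  [g.pre * 2 - 30]
11. n7.tag = 9  [S₁.off + S₀.fin - 13]
12. n7.idx = false  [S₁.acc == false]
13. n8.val = "wz"  [terminal]
14. n9.pre = 27  [terminal]
15. n7.hot = "wzv"  [e.val ++ "v"]
16. n3.env = false  [S₁.acc == false]
17. n3.acc = false  [S₁.off == S₀.fin]
18. n3.off = -1  [S₀.fin - 5]
19. n0.env = true  [S₀.fin > 19]
20. n0.acc = true  [not S₁.acc]
21. n0.off = 22  [S₀.fin * -2 + 62]

true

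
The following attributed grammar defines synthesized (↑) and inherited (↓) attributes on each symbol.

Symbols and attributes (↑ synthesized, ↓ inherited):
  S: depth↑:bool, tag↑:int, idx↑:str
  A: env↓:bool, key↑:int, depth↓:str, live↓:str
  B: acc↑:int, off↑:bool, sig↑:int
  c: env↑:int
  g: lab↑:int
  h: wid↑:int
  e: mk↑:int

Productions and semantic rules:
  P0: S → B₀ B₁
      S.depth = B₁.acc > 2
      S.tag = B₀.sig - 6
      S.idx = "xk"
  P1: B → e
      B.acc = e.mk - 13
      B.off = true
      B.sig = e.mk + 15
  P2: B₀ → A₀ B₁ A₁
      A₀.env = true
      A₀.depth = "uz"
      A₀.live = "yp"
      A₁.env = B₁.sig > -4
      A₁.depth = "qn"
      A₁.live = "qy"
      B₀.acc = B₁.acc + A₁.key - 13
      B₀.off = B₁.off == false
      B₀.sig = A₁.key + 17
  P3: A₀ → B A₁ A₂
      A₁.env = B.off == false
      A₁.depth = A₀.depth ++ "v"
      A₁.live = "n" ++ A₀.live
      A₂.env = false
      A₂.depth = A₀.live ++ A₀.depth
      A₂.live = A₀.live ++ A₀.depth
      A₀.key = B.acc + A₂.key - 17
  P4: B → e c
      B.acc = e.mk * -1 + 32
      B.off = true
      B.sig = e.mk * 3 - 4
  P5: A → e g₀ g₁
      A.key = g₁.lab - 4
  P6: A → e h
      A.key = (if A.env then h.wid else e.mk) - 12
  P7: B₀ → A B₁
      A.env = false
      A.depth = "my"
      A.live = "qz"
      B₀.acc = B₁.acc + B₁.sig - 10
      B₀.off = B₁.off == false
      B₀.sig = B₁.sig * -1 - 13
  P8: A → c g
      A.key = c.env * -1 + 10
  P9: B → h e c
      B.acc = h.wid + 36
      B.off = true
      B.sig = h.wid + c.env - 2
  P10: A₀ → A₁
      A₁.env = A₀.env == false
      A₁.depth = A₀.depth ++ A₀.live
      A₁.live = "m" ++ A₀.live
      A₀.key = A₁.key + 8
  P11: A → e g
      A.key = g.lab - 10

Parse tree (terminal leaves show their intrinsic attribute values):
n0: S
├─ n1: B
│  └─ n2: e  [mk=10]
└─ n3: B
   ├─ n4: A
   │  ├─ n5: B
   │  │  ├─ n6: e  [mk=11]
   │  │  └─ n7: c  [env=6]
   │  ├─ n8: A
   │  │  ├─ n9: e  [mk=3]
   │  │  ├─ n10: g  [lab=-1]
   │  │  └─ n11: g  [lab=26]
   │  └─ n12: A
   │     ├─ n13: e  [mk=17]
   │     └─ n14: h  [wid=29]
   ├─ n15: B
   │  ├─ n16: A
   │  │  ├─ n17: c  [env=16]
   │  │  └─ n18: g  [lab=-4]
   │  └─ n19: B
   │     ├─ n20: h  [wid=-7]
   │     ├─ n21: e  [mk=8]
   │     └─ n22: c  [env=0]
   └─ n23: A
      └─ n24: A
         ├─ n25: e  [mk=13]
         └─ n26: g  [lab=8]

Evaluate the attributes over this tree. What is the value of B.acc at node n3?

3

1. n2.mk = 10  [terminal]
2. n1.acc = -3  [e.mk - 13]
3. n1.off = true  [true]
4. n1.sig = 25  [e.mk + 15]
5. n4.env = true  [true]
6. n4.depth = "uz"  ["uz"]
7. n4.live = "yp"  ["yp"]
8. n6.mk = 11  [terminal]
9. n7.env = 6  [terminal]
10. n5.acc = 21  [e.mk * -1 + 32]
11. n5.off = true  [true]
12. n5.sig = 29  [e.mk * 3 - 4]
13. n8.env = false  [B.off == false]
14. n8.depth = "uzv"  [A₀.depth ++ "v"]
15. n8.live = "nyp"  ["n" ++ A₀.live]
16. n9.mk = 3  [terminal]
17. n10.lab = -1  [terminal]
18. n11.lab = 26  [terminal]
19. n8.key = 22  [g₁.lab - 4]
20. n12.env = false  [false]
21. n12.depth = "ypuz"  [A₀.live ++ A₀.depth]
22. n12.live = "ypuz"  [A₀.live ++ A₀.depth]
23. n13.mk = 17  [terminal]
24. n14.wid = 29  [terminal]
25. n12.key = 5  [(if A.env then h.wid else e.mk) - 12]
26. n4.key = 9  [B.acc + A₂.key - 17]
27. n16.env = false  [false]
28. n16.depth = "my"  ["my"]
29. n16.live = "qz"  ["qz"]
30. n17.env = 16  [terminal]
31. n18.lab = -4  [terminal]
32. n16.key = -6  [c.env * -1 + 10]
33. n20.wid = -7  [terminal]
34. n21.mk = 8  [terminal]
35. n22.env = 0  [terminal]
36. n19.acc = 29  [h.wid + 36]
37. n19.off = true  [true]
38. n19.sig = -9  [h.wid + c.env - 2]
39. n15.acc = 10  [B₁.acc + B₁.sig - 10]
40. n15.off = false  [B₁.off == false]
41. n15.sig = -4  [B₁.sig * -1 - 13]
42. n23.env = false  [B₁.sig > -4]
43. n23.depth = "qn"  ["qn"]
44. n23.live = "qy"  ["qy"]
45. n24.env = true  [A₀.env == false]
46. n24.depth = "qnqy"  [A₀.depth ++ A₀.live]
47. n24.live = "mqy"  ["m" ++ A₀.live]
48. n25.mk = 13  [terminal]
49. n26.lab = 8  [terminal]
50. n24.key = -2  [g.lab - 10]
51. n23.key = 6  [A₁.key + 8]
52. n3.acc = 3  [B₁.acc + A₁.key - 13]
53. n3.off = true  [B₁.off == false]
54. n3.sig = 23  [A₁.key + 17]
55. n0.depth = true  [B₁.acc > 2]
56. n0.tag = 19  [B₀.sig - 6]
57. n0.idx = "xk"  ["xk"]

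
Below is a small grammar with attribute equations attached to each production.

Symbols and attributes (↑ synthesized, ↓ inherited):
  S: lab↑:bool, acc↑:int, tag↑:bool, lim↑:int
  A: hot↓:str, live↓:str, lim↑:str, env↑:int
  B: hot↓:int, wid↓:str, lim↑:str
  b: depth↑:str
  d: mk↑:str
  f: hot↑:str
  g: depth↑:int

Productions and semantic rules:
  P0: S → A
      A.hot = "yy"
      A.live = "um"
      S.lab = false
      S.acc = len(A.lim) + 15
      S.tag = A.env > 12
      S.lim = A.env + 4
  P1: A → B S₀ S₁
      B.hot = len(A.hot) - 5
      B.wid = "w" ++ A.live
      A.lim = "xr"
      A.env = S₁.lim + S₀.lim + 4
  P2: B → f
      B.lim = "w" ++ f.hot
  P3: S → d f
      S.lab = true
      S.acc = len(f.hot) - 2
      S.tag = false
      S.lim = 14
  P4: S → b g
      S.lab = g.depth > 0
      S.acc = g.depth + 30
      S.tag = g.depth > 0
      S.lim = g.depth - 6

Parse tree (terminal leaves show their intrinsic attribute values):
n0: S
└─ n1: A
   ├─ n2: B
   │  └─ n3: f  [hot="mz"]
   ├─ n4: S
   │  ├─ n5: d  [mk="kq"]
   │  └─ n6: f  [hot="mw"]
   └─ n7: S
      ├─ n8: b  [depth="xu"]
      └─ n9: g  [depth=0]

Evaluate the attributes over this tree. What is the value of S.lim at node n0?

1. n1.hot = "yy"  ["yy"]
2. n1.live = "um"  ["um"]
3. n2.hot = -3  [len(A.hot) - 5]
4. n2.wid = "wum"  ["w" ++ A.live]
5. n3.hot = "mz"  [terminal]
6. n2.lim = "wmz"  ["w" ++ f.hot]
7. n5.mk = "kq"  [terminal]
8. n6.hot = "mw"  [terminal]
9. n4.lab = true  [true]
10. n4.acc = 0  [len(f.hot) - 2]
11. n4.tag = false  [false]
12. n4.lim = 14  [14]
13. n8.depth = "xu"  [terminal]
14. n9.depth = 0  [terminal]
15. n7.lab = false  [g.depth > 0]
16. n7.acc = 30  [g.depth + 30]
17. n7.tag = false  [g.depth > 0]
18. n7.lim = -6  [g.depth - 6]
19. n1.lim = "xr"  ["xr"]
20. n1.env = 12  [S₁.lim + S₀.lim + 4]
21. n0.lab = false  [false]
22. n0.acc = 17  [len(A.lim) + 15]
23. n0.tag = false  [A.env > 12]
24. n0.lim = 16  [A.env + 4]

16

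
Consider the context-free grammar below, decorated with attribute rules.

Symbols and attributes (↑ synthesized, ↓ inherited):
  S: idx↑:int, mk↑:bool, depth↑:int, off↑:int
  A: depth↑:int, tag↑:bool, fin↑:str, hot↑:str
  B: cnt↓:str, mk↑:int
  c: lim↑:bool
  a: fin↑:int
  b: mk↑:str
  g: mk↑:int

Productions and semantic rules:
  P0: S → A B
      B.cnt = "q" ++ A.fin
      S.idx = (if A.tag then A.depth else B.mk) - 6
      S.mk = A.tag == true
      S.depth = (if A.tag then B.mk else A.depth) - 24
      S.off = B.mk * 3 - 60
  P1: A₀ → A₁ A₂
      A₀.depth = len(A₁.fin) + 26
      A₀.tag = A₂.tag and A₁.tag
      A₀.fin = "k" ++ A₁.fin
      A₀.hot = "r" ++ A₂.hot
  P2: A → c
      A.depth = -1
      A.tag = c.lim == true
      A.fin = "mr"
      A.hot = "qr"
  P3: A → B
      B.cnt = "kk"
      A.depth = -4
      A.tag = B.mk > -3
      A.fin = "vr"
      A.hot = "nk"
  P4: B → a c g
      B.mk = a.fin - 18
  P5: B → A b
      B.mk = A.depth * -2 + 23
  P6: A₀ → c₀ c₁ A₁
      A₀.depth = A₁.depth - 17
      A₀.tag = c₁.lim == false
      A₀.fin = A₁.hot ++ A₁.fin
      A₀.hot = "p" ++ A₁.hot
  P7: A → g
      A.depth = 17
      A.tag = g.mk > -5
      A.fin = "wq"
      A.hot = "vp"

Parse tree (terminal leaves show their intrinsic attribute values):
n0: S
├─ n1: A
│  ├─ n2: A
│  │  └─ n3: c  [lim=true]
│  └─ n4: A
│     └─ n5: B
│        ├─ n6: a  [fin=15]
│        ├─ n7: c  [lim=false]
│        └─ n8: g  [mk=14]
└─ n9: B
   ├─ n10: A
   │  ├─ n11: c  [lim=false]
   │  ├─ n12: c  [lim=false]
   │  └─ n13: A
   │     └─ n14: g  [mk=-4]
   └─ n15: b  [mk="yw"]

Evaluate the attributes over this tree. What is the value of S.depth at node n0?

4

1. n3.lim = true  [terminal]
2. n2.depth = -1  [-1]
3. n2.tag = true  [c.lim == true]
4. n2.fin = "mr"  ["mr"]
5. n2.hot = "qr"  ["qr"]
6. n5.cnt = "kk"  ["kk"]
7. n6.fin = 15  [terminal]
8. n7.lim = false  [terminal]
9. n8.mk = 14  [terminal]
10. n5.mk = -3  [a.fin - 18]
11. n4.depth = -4  [-4]
12. n4.tag = false  [B.mk > -3]
13. n4.fin = "vr"  ["vr"]
14. n4.hot = "nk"  ["nk"]
15. n1.depth = 28  [len(A₁.fin) + 26]
16. n1.tag = false  [A₂.tag and A₁.tag]
17. n1.fin = "kmr"  ["k" ++ A₁.fin]
18. n1.hot = "rnk"  ["r" ++ A₂.hot]
19. n9.cnt = "qkmr"  ["q" ++ A.fin]
20. n11.lim = false  [terminal]
21. n12.lim = false  [terminal]
22. n14.mk = -4  [terminal]
23. n13.depth = 17  [17]
24. n13.tag = true  [g.mk > -5]
25. n13.fin = "wq"  ["wq"]
26. n13.hot = "vp"  ["vp"]
27. n10.depth = 0  [A₁.depth - 17]
28. n10.tag = true  [c₁.lim == false]
29. n10.fin = "vpwq"  [A₁.hot ++ A₁.fin]
30. n10.hot = "pvp"  ["p" ++ A₁.hot]
31. n15.mk = "yw"  [terminal]
32. n9.mk = 23  [A.depth * -2 + 23]
33. n0.idx = 17  [(if A.tag then A.depth else B.mk) - 6]
34. n0.mk = false  [A.tag == true]
35. n0.depth = 4  [(if A.tag then B.mk else A.depth) - 24]
36. n0.off = 9  [B.mk * 3 - 60]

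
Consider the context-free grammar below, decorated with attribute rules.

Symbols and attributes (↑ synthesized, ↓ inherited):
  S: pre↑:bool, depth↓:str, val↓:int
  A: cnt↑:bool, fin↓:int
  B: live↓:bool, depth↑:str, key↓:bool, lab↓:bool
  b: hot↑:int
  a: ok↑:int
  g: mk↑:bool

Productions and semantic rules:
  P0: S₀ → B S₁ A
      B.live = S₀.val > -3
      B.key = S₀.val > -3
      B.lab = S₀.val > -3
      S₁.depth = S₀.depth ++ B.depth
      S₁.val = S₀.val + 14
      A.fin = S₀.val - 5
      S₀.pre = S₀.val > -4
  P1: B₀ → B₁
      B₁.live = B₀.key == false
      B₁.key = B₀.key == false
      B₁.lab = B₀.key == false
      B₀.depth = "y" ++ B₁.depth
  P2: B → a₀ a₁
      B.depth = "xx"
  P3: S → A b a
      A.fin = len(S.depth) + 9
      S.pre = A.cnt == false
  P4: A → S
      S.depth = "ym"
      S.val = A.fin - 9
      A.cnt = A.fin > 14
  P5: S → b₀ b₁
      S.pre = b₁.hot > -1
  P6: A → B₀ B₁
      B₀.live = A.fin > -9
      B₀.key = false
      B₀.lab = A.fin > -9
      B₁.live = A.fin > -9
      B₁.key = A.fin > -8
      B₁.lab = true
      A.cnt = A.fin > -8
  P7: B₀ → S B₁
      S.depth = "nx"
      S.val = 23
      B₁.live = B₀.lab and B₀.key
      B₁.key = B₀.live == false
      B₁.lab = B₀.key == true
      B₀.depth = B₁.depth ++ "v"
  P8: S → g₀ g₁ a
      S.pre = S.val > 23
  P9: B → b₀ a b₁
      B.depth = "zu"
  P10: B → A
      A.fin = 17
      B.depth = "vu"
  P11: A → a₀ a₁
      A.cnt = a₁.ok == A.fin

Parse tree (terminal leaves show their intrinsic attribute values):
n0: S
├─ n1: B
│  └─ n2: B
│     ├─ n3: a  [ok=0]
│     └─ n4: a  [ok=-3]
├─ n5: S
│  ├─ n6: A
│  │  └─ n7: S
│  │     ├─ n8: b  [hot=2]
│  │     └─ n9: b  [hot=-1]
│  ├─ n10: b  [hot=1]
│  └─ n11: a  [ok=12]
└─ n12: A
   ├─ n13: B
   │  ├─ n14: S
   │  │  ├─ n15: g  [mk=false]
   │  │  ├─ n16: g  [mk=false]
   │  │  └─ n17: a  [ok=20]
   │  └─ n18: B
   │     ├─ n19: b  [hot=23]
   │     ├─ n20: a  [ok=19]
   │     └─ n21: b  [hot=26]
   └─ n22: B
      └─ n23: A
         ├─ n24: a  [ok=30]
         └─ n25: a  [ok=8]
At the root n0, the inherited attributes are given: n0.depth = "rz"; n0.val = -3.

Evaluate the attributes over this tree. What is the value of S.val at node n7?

5

1. n0.depth = "rz"  [given at root]
2. n0.val = -3  [given at root]
3. n1.live = false  [S₀.val > -3]
4. n1.key = false  [S₀.val > -3]
5. n1.lab = false  [S₀.val > -3]
6. n2.live = true  [B₀.key == false]
7. n2.key = true  [B₀.key == false]
8. n2.lab = true  [B₀.key == false]
9. n3.ok = 0  [terminal]
10. n4.ok = -3  [terminal]
11. n2.depth = "xx"  ["xx"]
12. n1.depth = "yxx"  ["y" ++ B₁.depth]
13. n5.depth = "rzyxx"  [S₀.depth ++ B.depth]
14. n5.val = 11  [S₀.val + 14]
15. n6.fin = 14  [len(S.depth) + 9]
16. n7.depth = "ym"  ["ym"]
17. n7.val = 5  [A.fin - 9]
18. n8.hot = 2  [terminal]
19. n9.hot = -1  [terminal]
20. n7.pre = false  [b₁.hot > -1]
21. n6.cnt = false  [A.fin > 14]
22. n10.hot = 1  [terminal]
23. n11.ok = 12  [terminal]
24. n5.pre = true  [A.cnt == false]
25. n12.fin = -8  [S₀.val - 5]
26. n13.live = true  [A.fin > -9]
27. n13.key = false  [false]
28. n13.lab = true  [A.fin > -9]
29. n14.depth = "nx"  ["nx"]
30. n14.val = 23  [23]
31. n15.mk = false  [terminal]
32. n16.mk = false  [terminal]
33. n17.ok = 20  [terminal]
34. n14.pre = false  [S.val > 23]
35. n18.live = false  [B₀.lab and B₀.key]
36. n18.key = false  [B₀.live == false]
37. n18.lab = false  [B₀.key == true]
38. n19.hot = 23  [terminal]
39. n20.ok = 19  [terminal]
40. n21.hot = 26  [terminal]
41. n18.depth = "zu"  ["zu"]
42. n13.depth = "zuv"  [B₁.depth ++ "v"]
43. n22.live = true  [A.fin > -9]
44. n22.key = false  [A.fin > -8]
45. n22.lab = true  [true]
46. n23.fin = 17  [17]
47. n24.ok = 30  [terminal]
48. n25.ok = 8  [terminal]
49. n23.cnt = false  [a₁.ok == A.fin]
50. n22.depth = "vu"  ["vu"]
51. n12.cnt = false  [A.fin > -8]
52. n0.pre = true  [S₀.val > -4]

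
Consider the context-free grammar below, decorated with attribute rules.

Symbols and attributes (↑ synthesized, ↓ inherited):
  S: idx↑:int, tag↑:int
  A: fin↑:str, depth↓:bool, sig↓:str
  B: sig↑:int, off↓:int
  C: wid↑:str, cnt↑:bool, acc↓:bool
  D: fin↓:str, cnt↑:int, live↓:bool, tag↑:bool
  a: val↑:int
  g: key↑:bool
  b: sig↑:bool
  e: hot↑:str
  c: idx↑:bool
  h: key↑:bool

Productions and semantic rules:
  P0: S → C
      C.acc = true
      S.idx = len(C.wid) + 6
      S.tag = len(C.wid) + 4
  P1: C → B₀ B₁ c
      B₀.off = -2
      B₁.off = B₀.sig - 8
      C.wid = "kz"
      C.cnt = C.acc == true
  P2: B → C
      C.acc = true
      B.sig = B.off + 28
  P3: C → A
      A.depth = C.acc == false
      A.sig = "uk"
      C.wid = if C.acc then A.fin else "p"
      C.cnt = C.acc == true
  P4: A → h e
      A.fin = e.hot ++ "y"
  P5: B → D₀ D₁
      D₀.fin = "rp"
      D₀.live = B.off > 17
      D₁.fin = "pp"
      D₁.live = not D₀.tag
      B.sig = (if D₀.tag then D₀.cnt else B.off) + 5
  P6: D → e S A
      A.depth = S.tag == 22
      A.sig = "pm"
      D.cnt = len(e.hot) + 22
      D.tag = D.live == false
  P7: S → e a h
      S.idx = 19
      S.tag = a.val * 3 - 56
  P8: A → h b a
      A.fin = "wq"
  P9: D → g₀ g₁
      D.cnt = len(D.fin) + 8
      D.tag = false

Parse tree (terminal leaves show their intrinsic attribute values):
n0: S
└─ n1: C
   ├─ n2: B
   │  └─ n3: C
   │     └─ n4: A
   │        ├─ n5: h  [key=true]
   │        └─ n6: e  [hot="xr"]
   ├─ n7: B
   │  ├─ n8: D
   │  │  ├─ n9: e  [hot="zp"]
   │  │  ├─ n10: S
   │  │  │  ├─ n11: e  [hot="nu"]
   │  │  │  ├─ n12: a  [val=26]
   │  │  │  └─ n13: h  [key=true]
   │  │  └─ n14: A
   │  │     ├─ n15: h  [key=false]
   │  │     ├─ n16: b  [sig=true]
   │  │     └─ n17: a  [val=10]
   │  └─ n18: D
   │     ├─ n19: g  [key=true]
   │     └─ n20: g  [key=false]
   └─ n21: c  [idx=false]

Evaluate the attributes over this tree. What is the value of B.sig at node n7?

23

1. n1.acc = true  [true]
2. n2.off = -2  [-2]
3. n3.acc = true  [true]
4. n4.depth = false  [C.acc == false]
5. n4.sig = "uk"  ["uk"]
6. n5.key = true  [terminal]
7. n6.hot = "xr"  [terminal]
8. n4.fin = "xry"  [e.hot ++ "y"]
9. n3.wid = "xry"  [if C.acc then A.fin else "p"]
10. n3.cnt = true  [C.acc == true]
11. n2.sig = 26  [B.off + 28]
12. n7.off = 18  [B₀.sig - 8]
13. n8.fin = "rp"  ["rp"]
14. n8.live = true  [B.off > 17]
15. n9.hot = "zp"  [terminal]
16. n11.hot = "nu"  [terminal]
17. n12.val = 26  [terminal]
18. n13.key = true  [terminal]
19. n10.idx = 19  [19]
20. n10.tag = 22  [a.val * 3 - 56]
21. n14.depth = true  [S.tag == 22]
22. n14.sig = "pm"  ["pm"]
23. n15.key = false  [terminal]
24. n16.sig = true  [terminal]
25. n17.val = 10  [terminal]
26. n14.fin = "wq"  ["wq"]
27. n8.cnt = 24  [len(e.hot) + 22]
28. n8.tag = false  [D.live == false]
29. n18.fin = "pp"  ["pp"]
30. n18.live = true  [not D₀.tag]
31. n19.key = true  [terminal]
32. n20.key = false  [terminal]
33. n18.cnt = 10  [len(D.fin) + 8]
34. n18.tag = false  [false]
35. n7.sig = 23  [(if D₀.tag then D₀.cnt else B.off) + 5]
36. n21.idx = false  [terminal]
37. n1.wid = "kz"  ["kz"]
38. n1.cnt = true  [C.acc == true]
39. n0.idx = 8  [len(C.wid) + 6]
40. n0.tag = 6  [len(C.wid) + 4]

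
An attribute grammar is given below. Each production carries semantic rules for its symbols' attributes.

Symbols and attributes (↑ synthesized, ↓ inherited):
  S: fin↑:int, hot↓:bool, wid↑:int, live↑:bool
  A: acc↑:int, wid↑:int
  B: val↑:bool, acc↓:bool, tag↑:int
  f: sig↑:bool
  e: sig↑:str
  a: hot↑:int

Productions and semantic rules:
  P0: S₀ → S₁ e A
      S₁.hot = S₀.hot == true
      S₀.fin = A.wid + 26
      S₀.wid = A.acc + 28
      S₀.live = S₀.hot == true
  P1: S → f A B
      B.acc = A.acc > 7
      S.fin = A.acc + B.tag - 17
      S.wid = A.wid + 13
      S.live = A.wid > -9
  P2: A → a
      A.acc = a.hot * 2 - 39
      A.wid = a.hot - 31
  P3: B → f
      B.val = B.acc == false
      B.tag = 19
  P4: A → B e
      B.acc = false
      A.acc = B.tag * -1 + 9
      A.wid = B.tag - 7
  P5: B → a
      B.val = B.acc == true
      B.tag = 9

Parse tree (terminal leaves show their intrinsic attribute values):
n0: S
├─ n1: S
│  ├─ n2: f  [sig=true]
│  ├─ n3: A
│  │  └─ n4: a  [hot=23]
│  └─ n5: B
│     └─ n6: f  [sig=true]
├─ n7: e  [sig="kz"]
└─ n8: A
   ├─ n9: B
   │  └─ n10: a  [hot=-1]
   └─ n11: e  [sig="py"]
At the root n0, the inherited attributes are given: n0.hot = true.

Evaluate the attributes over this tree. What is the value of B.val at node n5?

1. n0.hot = true  [given at root]
2. n1.hot = true  [S₀.hot == true]
3. n2.sig = true  [terminal]
4. n4.hot = 23  [terminal]
5. n3.acc = 7  [a.hot * 2 - 39]
6. n3.wid = -8  [a.hot - 31]
7. n5.acc = false  [A.acc > 7]
8. n6.sig = true  [terminal]
9. n5.val = true  [B.acc == false]
10. n5.tag = 19  [19]
11. n1.fin = 9  [A.acc + B.tag - 17]
12. n1.wid = 5  [A.wid + 13]
13. n1.live = true  [A.wid > -9]
14. n7.sig = "kz"  [terminal]
15. n9.acc = false  [false]
16. n10.hot = -1  [terminal]
17. n9.val = false  [B.acc == true]
18. n9.tag = 9  [9]
19. n11.sig = "py"  [terminal]
20. n8.acc = 0  [B.tag * -1 + 9]
21. n8.wid = 2  [B.tag - 7]
22. n0.fin = 28  [A.wid + 26]
23. n0.wid = 28  [A.acc + 28]
24. n0.live = true  [S₀.hot == true]

true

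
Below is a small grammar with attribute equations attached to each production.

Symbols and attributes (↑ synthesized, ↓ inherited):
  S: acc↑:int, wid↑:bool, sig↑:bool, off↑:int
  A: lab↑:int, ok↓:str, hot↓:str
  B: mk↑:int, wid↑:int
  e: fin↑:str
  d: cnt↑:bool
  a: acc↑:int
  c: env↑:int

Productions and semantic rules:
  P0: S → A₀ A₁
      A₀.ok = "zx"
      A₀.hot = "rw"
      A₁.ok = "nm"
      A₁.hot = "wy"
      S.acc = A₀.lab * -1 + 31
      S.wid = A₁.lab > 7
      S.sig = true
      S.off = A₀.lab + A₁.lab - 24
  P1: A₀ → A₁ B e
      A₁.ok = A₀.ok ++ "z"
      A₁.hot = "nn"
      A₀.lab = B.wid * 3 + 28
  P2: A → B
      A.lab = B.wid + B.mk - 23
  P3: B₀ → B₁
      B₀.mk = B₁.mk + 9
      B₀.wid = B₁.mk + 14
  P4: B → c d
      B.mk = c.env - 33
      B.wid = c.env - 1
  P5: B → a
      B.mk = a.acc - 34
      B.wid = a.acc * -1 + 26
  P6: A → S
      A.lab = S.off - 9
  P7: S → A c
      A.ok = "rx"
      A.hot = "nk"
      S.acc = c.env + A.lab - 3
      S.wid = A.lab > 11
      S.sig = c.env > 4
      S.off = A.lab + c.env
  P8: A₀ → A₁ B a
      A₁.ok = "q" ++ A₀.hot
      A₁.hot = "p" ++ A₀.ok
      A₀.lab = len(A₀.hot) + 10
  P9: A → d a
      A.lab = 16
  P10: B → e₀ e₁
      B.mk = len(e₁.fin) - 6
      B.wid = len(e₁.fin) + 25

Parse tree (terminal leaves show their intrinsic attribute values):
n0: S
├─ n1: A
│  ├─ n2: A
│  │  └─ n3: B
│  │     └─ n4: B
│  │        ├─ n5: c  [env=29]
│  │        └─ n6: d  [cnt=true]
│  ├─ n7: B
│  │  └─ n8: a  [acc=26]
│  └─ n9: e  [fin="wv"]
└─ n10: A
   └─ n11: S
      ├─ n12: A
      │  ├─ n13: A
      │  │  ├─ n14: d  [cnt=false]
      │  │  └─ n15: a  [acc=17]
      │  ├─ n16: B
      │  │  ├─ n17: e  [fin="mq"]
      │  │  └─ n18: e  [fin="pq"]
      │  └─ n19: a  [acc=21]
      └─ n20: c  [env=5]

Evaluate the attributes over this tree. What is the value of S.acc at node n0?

3

1. n1.ok = "zx"  ["zx"]
2. n1.hot = "rw"  ["rw"]
3. n2.ok = "zxz"  [A₀.ok ++ "z"]
4. n2.hot = "nn"  ["nn"]
5. n5.env = 29  [terminal]
6. n6.cnt = true  [terminal]
7. n4.mk = -4  [c.env - 33]
8. n4.wid = 28  [c.env - 1]
9. n3.mk = 5  [B₁.mk + 9]
10. n3.wid = 10  [B₁.mk + 14]
11. n2.lab = -8  [B.wid + B.mk - 23]
12. n8.acc = 26  [terminal]
13. n7.mk = -8  [a.acc - 34]
14. n7.wid = 0  [a.acc * -1 + 26]
15. n9.fin = "wv"  [terminal]
16. n1.lab = 28  [B.wid * 3 + 28]
17. n10.ok = "nm"  ["nm"]
18. n10.hot = "wy"  ["wy"]
19. n12.ok = "rx"  ["rx"]
20. n12.hot = "nk"  ["nk"]
21. n13.ok = "qnk"  ["q" ++ A₀.hot]
22. n13.hot = "prx"  ["p" ++ A₀.ok]
23. n14.cnt = false  [terminal]
24. n15.acc = 17  [terminal]
25. n13.lab = 16  [16]
26. n17.fin = "mq"  [terminal]
27. n18.fin = "pq"  [terminal]
28. n16.mk = -4  [len(e₁.fin) - 6]
29. n16.wid = 27  [len(e₁.fin) + 25]
30. n19.acc = 21  [terminal]
31. n12.lab = 12  [len(A₀.hot) + 10]
32. n20.env = 5  [terminal]
33. n11.acc = 14  [c.env + A.lab - 3]
34. n11.wid = true  [A.lab > 11]
35. n11.sig = true  [c.env > 4]
36. n11.off = 17  [A.lab + c.env]
37. n10.lab = 8  [S.off - 9]
38. n0.acc = 3  [A₀.lab * -1 + 31]
39. n0.wid = true  [A₁.lab > 7]
40. n0.sig = true  [true]
41. n0.off = 12  [A₀.lab + A₁.lab - 24]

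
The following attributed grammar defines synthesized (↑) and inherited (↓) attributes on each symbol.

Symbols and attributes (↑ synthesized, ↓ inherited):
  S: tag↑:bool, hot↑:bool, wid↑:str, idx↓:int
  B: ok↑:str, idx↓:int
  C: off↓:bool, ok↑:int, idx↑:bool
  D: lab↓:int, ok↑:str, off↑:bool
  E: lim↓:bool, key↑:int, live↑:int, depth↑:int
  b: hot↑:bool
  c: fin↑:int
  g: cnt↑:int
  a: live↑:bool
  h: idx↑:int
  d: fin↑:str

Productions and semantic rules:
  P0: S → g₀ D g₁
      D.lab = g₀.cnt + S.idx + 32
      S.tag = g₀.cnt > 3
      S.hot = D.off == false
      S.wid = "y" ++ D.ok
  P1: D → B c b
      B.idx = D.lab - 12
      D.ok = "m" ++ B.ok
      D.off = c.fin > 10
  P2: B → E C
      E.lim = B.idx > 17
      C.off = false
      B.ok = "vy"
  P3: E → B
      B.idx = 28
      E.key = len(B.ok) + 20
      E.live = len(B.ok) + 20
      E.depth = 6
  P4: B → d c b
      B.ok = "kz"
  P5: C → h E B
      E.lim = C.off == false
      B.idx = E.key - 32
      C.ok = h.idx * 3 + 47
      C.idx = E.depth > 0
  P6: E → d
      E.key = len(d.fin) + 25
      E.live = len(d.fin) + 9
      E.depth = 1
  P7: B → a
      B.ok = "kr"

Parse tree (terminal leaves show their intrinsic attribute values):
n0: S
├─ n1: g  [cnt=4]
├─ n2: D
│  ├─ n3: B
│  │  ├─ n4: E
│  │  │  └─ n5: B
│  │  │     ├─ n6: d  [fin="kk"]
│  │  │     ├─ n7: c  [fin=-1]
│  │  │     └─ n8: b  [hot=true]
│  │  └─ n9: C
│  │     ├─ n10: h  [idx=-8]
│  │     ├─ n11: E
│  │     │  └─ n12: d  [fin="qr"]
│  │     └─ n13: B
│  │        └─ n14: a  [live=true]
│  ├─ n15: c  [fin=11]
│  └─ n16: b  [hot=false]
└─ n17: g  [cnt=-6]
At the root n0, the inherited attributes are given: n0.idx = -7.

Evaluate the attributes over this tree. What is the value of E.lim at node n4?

false

1. n0.idx = -7  [given at root]
2. n1.cnt = 4  [terminal]
3. n2.lab = 29  [g₀.cnt + S.idx + 32]
4. n3.idx = 17  [D.lab - 12]
5. n4.lim = false  [B.idx > 17]
6. n5.idx = 28  [28]
7. n6.fin = "kk"  [terminal]
8. n7.fin = -1  [terminal]
9. n8.hot = true  [terminal]
10. n5.ok = "kz"  ["kz"]
11. n4.key = 22  [len(B.ok) + 20]
12. n4.live = 22  [len(B.ok) + 20]
13. n4.depth = 6  [6]
14. n9.off = false  [false]
15. n10.idx = -8  [terminal]
16. n11.lim = true  [C.off == false]
17. n12.fin = "qr"  [terminal]
18. n11.key = 27  [len(d.fin) + 25]
19. n11.live = 11  [len(d.fin) + 9]
20. n11.depth = 1  [1]
21. n13.idx = -5  [E.key - 32]
22. n14.live = true  [terminal]
23. n13.ok = "kr"  ["kr"]
24. n9.ok = 23  [h.idx * 3 + 47]
25. n9.idx = true  [E.depth > 0]
26. n3.ok = "vy"  ["vy"]
27. n15.fin = 11  [terminal]
28. n16.hot = false  [terminal]
29. n2.ok = "mvy"  ["m" ++ B.ok]
30. n2.off = true  [c.fin > 10]
31. n17.cnt = -6  [terminal]
32. n0.tag = true  [g₀.cnt > 3]
33. n0.hot = false  [D.off == false]
34. n0.wid = "ymvy"  ["y" ++ D.ok]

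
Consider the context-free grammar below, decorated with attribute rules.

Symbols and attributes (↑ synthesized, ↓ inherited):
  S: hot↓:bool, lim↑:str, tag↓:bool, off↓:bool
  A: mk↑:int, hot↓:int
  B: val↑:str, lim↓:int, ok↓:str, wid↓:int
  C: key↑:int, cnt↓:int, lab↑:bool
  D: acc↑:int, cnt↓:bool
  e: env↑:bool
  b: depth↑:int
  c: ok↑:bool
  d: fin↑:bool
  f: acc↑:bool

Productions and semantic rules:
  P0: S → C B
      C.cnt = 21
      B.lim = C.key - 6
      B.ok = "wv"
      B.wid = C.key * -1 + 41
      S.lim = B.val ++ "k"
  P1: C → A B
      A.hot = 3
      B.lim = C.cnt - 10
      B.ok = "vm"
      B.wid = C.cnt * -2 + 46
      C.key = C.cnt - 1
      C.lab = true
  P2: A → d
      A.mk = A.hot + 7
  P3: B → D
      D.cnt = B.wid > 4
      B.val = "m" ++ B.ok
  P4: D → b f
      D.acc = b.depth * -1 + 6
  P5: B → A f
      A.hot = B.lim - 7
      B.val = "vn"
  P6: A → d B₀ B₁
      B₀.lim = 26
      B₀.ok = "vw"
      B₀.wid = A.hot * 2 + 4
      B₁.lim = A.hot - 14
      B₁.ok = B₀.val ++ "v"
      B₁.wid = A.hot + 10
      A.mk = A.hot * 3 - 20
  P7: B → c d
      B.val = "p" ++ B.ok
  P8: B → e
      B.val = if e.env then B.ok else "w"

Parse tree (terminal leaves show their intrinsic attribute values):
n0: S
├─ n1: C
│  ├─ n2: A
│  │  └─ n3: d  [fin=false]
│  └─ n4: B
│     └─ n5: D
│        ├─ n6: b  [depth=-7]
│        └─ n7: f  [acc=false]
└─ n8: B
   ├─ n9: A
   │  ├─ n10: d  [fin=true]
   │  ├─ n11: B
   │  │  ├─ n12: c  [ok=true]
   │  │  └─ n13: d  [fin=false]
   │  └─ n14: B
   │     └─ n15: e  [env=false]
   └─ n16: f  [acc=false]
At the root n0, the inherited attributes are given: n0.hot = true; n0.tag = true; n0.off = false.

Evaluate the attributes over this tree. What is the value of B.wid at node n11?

1. n0.hot = true  [given at root]
2. n0.tag = true  [given at root]
3. n0.off = false  [given at root]
4. n1.cnt = 21  [21]
5. n2.hot = 3  [3]
6. n3.fin = false  [terminal]
7. n2.mk = 10  [A.hot + 7]
8. n4.lim = 11  [C.cnt - 10]
9. n4.ok = "vm"  ["vm"]
10. n4.wid = 4  [C.cnt * -2 + 46]
11. n5.cnt = false  [B.wid > 4]
12. n6.depth = -7  [terminal]
13. n7.acc = false  [terminal]
14. n5.acc = 13  [b.depth * -1 + 6]
15. n4.val = "mvm"  ["m" ++ B.ok]
16. n1.key = 20  [C.cnt - 1]
17. n1.lab = true  [true]
18. n8.lim = 14  [C.key - 6]
19. n8.ok = "wv"  ["wv"]
20. n8.wid = 21  [C.key * -1 + 41]
21. n9.hot = 7  [B.lim - 7]
22. n10.fin = true  [terminal]
23. n11.lim = 26  [26]
24. n11.ok = "vw"  ["vw"]
25. n11.wid = 18  [A.hot * 2 + 4]
26. n12.ok = true  [terminal]
27. n13.fin = false  [terminal]
28. n11.val = "pvw"  ["p" ++ B.ok]
29. n14.lim = -7  [A.hot - 14]
30. n14.ok = "pvwv"  [B₀.val ++ "v"]
31. n14.wid = 17  [A.hot + 10]
32. n15.env = false  [terminal]
33. n14.val = "w"  [if e.env then B.ok else "w"]
34. n9.mk = 1  [A.hot * 3 - 20]
35. n16.acc = false  [terminal]
36. n8.val = "vn"  ["vn"]
37. n0.lim = "vnk"  [B.val ++ "k"]

18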